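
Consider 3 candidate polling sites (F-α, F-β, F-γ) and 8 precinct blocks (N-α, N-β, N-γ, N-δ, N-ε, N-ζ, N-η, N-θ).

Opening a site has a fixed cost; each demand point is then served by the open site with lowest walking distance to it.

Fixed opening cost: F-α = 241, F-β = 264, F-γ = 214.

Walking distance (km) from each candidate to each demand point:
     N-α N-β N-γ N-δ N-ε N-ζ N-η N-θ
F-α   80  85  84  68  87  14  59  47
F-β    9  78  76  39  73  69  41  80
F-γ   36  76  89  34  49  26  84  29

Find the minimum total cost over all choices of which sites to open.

Open {F-γ}: assign each demand point to its cheapest open site.
  N-α→F-γ 36, N-β→F-γ 76, N-γ→F-γ 89, N-δ→F-γ 34, N-ε→F-γ 49, N-ζ→F-γ 26, N-η→F-γ 84, N-θ→F-γ 29
  walking distance 423, fixed 214 → total 637.
Compare {F-β}: walking distance 465 + fixed 264 = 729.
Compare {F-α}: walking distance 524 + fixed 241 = 765.
Compare {F-β, F-γ}: walking distance 340 + fixed 478 = 818.
All other subsets cost ≥ 729. Minimum total cost: 637.

637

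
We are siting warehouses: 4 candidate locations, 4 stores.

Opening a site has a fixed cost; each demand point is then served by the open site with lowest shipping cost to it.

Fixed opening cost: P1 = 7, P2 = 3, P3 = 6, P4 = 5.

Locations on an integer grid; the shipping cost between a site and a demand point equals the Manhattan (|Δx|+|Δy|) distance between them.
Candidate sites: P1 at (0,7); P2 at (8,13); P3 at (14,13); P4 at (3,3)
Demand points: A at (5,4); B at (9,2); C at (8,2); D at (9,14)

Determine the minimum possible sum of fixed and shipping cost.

26

Open {P2, P4}: assign each demand point to its cheapest open site.
  A→P4 3, B→P4 7, C→P4 6, D→P2 2
  shipping cost 18, fixed 8 → total 26.
Compare {P2, P3, P4}: shipping cost 18 + fixed 14 = 32.
Compare {P3, P4}: shipping cost 22 + fixed 11 = 33.
Compare {P1, P2, P4}: shipping cost 18 + fixed 15 = 33.
All other subsets cost ≥ 32. Minimum total cost: 26.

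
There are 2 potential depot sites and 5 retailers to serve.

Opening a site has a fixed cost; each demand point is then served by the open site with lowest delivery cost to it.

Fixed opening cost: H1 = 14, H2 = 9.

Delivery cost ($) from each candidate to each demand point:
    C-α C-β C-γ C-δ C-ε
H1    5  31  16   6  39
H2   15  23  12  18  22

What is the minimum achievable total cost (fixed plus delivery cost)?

91

Open {H1, H2}: assign each demand point to its cheapest open site.
  C-α→H1 5, C-β→H2 23, C-γ→H2 12, C-δ→H1 6, C-ε→H2 22
  delivery cost 68, fixed 23 → total 91.
Compare {H2}: delivery cost 90 + fixed 9 = 99.
Compare {H1}: delivery cost 97 + fixed 14 = 111.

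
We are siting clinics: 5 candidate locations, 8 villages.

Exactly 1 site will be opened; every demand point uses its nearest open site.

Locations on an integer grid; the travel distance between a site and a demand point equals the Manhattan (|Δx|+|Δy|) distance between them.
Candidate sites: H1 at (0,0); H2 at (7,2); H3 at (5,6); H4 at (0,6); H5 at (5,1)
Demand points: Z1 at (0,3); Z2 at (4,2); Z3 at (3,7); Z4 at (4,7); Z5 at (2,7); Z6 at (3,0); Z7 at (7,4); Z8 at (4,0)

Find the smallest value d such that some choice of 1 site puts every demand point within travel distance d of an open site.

8

Open {H3}.
  Farthest demand point is Z1 at travel distance 8 (to H3); all others are ≤ 8.
With {H5} the worst case is 9.
With {H2} the worst case is 10.
No size-1 selection achieves below 8.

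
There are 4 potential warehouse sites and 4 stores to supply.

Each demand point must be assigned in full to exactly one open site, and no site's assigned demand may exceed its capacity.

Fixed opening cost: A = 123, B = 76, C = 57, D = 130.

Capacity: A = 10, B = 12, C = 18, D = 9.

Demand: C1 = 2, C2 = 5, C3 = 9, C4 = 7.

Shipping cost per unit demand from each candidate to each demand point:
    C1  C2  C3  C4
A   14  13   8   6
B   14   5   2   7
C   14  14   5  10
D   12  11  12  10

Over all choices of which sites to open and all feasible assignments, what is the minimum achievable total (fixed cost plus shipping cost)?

280

Open {B, C}; cheapest assignment that respects the capacities:
  B (cap 12, load 12): C2, C4 — cost 5×5 + 7×7 = 74
  C (cap 18, load 11): C1, C3 — cost 2×14 + 9×5 = 73
  Shipping 147, fixed 133 → total 280.
  Any other capacity-feasible assignment to {B, C} ships for at least 147.
Compare {A, C}: its best feasible assignment gives total 365.
Compare {C, D}: its best feasible assignment gives total 381.
Every other set of open sites that can feasibly serve all demand totals ≥ 365 even under its best assignment. Minimum: 280.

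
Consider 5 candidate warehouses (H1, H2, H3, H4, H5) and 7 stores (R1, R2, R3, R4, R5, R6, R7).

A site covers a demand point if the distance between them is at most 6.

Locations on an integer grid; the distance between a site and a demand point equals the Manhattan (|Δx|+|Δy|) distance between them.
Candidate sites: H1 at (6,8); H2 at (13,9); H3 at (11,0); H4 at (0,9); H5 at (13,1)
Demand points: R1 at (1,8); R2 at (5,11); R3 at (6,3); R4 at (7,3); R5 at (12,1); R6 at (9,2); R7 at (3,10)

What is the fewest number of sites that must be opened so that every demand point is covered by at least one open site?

2

Coverage sets (demand points within 6 of each site):
  H1: {R1, R2, R3, R4, R7}
  H2: {}
  H3: {R5, R6}
  H4: {R1, R7}
  H5: {R5, R6}
No single site covers all 7 demand points.
But {H1, H3} covers everything, so the minimum is 2.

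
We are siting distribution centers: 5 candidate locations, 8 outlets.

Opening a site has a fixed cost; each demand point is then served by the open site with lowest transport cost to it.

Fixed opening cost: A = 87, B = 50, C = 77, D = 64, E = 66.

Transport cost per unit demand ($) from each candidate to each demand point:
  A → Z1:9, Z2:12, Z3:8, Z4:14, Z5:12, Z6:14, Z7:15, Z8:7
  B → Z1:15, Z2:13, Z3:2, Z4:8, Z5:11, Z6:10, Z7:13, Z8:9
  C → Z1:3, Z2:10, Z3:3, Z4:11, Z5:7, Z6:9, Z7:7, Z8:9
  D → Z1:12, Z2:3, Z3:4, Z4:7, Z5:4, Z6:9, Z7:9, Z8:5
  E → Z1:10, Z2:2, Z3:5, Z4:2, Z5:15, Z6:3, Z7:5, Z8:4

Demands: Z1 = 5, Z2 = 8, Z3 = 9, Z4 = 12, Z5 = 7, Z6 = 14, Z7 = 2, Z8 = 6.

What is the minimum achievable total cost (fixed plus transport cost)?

350

Open {C, E}: assign each demand point to its cheapest open site.
  Z1→C 5×3=15, Z2→E 8×2=16, Z3→C 9×3=27, Z4→E 12×2=24, Z5→C 7×7=49, Z6→E 14×3=42, Z7→E 2×5=10, Z8→E 6×4=24
  transport cost 207, fixed 143 → total 350.
Compare {D, E}: transport cost 230 + fixed 130 = 360.
Compare {B, E}: transport cost 261 + fixed 116 = 377.
Compare {E}: transport cost 316 + fixed 66 = 382.
All other subsets cost ≥ 360. Minimum total cost: 350.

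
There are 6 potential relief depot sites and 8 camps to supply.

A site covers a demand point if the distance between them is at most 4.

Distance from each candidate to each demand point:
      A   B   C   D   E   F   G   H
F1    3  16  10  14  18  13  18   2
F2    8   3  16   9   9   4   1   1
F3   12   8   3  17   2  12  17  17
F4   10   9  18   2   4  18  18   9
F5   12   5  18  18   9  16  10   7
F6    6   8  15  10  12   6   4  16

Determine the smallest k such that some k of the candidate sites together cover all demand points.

Coverage sets (demand points within 4 of each site):
  F1: {A, H}
  F2: {B, F, G, H}
  F3: {C, E}
  F4: {D, E}
  F5: {}
  F6: {G}
No 3 sites suffice: every size-3 union leaves at least one demand point uncovered.
But {F1, F2, F3, F4} covers everything, so the minimum is 4.

4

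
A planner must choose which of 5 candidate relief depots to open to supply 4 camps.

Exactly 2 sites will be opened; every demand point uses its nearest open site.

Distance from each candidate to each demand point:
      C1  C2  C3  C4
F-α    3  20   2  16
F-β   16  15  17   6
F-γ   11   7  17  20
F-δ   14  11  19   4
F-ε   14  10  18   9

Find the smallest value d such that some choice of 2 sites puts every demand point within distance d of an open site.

Open {F-α, F-ε}.
  Farthest demand point is C2 at distance 10 (to F-ε); all others are ≤ 10.
With {F-α, F-δ} the worst case is 11.
With {F-α, F-β} the worst case is 15.
No size-2 selection achieves below 10.

10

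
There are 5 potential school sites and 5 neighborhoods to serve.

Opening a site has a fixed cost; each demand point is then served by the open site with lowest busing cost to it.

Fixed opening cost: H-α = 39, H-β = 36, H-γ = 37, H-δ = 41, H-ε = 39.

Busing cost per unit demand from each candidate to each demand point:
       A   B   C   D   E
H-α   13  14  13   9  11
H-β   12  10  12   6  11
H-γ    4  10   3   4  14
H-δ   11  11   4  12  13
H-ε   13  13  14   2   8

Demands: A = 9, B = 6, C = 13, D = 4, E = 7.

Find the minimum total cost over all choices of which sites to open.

Open {H-γ, H-ε}: assign each demand point to its cheapest open site.
  A→H-γ 9×4=36, B→H-γ 6×10=60, C→H-γ 13×3=39, D→H-ε 4×2=8, E→H-ε 7×8=56
  busing cost 199, fixed 76 → total 275.
Compare {H-γ}: busing cost 249 + fixed 37 = 286.
Compare {H-β, H-γ}: busing cost 228 + fixed 73 = 301.
Compare {H-α, H-γ}: busing cost 228 + fixed 76 = 304.
All other subsets cost ≥ 286. Minimum total cost: 275.

275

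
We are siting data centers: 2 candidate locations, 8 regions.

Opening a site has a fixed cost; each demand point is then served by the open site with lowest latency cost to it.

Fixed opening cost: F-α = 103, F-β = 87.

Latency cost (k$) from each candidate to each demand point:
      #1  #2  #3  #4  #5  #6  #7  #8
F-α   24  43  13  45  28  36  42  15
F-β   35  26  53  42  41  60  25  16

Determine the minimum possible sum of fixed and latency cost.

349

Open {F-α}: assign each demand point to its cheapest open site.
  #1→F-α 24, #2→F-α 43, #3→F-α 13, #4→F-α 45, #5→F-α 28, #6→F-α 36, #7→F-α 42, #8→F-α 15
  latency cost 246, fixed 103 → total 349.
Compare {F-β}: latency cost 298 + fixed 87 = 385.
Compare {F-α, F-β}: latency cost 209 + fixed 190 = 399.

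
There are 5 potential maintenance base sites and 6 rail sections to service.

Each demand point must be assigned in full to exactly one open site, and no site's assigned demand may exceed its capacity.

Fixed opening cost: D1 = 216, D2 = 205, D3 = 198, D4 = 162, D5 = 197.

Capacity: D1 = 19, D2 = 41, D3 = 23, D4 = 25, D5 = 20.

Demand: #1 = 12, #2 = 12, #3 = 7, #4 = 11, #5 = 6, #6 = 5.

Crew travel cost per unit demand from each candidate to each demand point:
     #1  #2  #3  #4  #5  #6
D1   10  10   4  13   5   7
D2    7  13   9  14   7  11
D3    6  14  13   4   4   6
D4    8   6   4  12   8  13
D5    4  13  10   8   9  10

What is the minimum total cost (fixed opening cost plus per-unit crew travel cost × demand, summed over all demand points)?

Open {D2, D4}; cheapest assignment that respects the capacities:
  D2 (cap 41, load 34): #1, #4, #5, #6 — cost 12×7 + 11×14 + 6×7 + 5×11 = 335
  D4 (cap 25, load 19): #2, #3 — cost 12×6 + 7×4 = 100
  Shipping 435, fixed 367 → total 802.
  Any other capacity-feasible assignment to {D2, D4} ships for at least 435.
Compare {D3, D4, D5}: its best feasible assignment gives total 803.
Compare {D2, D3}: its best feasible assignment gives total 804.
Every other set of open sites that can feasibly serve all demand totals ≥ 803 even under its best assignment. Minimum: 802.

802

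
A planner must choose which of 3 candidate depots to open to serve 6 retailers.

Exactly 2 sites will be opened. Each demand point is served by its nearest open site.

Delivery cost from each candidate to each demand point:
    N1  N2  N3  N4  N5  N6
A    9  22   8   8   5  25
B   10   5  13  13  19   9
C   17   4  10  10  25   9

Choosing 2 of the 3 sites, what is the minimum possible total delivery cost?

Open {A, C}.
  N1→A 9, N2→C 4, N3→A 8, N4→A 8, N5→A 5, N6→C 9  ⇒ total 43.
Compare {A, B}: total 44.
Compare {B, C}: total 62.

43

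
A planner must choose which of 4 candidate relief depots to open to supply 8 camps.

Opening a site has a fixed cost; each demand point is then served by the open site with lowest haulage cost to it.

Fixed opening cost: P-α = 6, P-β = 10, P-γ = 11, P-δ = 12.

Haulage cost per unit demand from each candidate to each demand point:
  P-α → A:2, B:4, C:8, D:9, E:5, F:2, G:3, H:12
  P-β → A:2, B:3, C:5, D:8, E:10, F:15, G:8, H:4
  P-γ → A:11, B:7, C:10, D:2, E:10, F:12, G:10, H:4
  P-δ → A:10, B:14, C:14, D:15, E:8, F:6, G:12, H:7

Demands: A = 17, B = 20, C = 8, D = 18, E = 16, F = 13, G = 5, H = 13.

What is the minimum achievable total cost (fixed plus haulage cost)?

Open {P-α, P-β, P-γ}: assign each demand point to its cheapest open site.
  A→P-α 17×2=34, B→P-β 20×3=60, C→P-β 8×5=40, D→P-γ 18×2=36, E→P-α 16×5=80, F→P-α 13×2=26, G→P-α 5×3=15, H→P-β 13×4=52
  haulage cost 343, fixed 27 → total 370.
Compare {P-α, P-β, P-γ, P-δ}: haulage cost 343 + fixed 39 = 382.
Compare {P-α, P-γ}: haulage cost 387 + fixed 17 = 404.
Compare {P-α, P-γ, P-δ}: haulage cost 387 + fixed 29 = 416.
All other subsets cost ≥ 382. Minimum total cost: 370.

370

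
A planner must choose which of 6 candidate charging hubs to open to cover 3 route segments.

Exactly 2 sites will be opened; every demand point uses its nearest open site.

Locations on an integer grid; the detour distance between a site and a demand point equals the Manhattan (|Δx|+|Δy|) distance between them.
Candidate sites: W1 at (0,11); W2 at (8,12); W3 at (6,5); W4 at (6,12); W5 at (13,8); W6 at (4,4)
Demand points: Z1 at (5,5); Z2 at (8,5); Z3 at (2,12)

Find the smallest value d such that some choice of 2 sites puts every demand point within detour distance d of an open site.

3

Open {W1, W3}.
  Farthest demand point is Z3 at detour distance 3 (to W1); all others are ≤ 3.
With {W3, W4} the worst case is 4.
With {W1, W6} the worst case is 5.
No size-2 selection achieves below 3.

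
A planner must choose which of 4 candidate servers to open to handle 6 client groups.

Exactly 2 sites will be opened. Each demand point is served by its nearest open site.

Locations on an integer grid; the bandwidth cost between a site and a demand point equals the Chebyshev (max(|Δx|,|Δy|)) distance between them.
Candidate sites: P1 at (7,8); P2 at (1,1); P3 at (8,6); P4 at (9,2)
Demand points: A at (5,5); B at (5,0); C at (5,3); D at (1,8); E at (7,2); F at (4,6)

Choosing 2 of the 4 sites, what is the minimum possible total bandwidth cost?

Open {P1, P4}.
  A→P1 3, B→P4 4, C→P4 4, D→P1 6, E→P4 2, F→P1 3  ⇒ total 22.
Compare {P3, P4}: total 23.
Compare {P1, P3}: total 25.
No size-2 selection does better; minimum is 22.

22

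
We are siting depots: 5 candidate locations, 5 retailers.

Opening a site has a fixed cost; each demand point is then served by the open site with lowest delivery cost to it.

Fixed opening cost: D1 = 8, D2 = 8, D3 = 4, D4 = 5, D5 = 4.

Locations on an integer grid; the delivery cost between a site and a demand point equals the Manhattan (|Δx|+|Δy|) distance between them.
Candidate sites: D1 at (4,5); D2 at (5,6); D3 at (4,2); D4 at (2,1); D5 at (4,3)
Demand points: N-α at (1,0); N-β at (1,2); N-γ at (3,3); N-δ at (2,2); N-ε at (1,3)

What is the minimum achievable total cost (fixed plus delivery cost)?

Open {D4}: assign each demand point to its cheapest open site.
  N-α→D4 2, N-β→D4 2, N-γ→D4 3, N-δ→D4 1, N-ε→D4 3
  delivery cost 11, fixed 5 → total 16.
Compare {D4, D5}: delivery cost 9 + fixed 9 = 18.
Compare {D3, D4}: delivery cost 10 + fixed 9 = 19.
Compare {D3}: delivery cost 16 + fixed 4 = 20.
All other subsets cost ≥ 18. Minimum total cost: 16.

16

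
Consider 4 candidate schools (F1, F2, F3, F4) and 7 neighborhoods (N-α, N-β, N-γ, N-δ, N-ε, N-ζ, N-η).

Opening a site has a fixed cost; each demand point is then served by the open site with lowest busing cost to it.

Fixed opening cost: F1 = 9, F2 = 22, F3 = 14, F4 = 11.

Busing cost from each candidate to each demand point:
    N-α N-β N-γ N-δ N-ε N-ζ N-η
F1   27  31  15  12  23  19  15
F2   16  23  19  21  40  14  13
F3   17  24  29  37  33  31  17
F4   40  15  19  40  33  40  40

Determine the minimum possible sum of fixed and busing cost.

Open {F1, F4}: assign each demand point to its cheapest open site.
  N-α→F1 27, N-β→F4 15, N-γ→F1 15, N-δ→F1 12, N-ε→F1 23, N-ζ→F1 19, N-η→F1 15
  busing cost 126, fixed 20 → total 146.
Compare {F1, F2}: busing cost 116 + fixed 31 = 147.
Compare {F1, F3}: busing cost 125 + fixed 23 = 148.
Compare {F1, F2, F4}: busing cost 108 + fixed 42 = 150.
All other subsets cost ≥ 147. Minimum total cost: 146.

146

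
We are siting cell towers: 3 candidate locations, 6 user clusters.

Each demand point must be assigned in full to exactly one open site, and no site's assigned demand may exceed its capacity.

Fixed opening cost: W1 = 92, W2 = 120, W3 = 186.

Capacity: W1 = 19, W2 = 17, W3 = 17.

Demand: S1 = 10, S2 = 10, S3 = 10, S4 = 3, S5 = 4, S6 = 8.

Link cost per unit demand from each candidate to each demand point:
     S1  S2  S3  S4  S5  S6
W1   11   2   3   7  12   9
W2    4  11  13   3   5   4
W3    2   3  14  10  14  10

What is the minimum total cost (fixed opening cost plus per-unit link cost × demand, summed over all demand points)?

Open {W1, W2, W3}; cheapest assignment that respects the capacities:
  W1 (cap 19, load 18): S3, S6 — cost 10×3 + 8×9 = 102
  W2 (cap 17, load 17): S1, S4, S5 — cost 10×4 + 3×3 + 4×5 = 69
  W3 (cap 17, load 10): S2 — cost 10×3 = 30
  Shipping 201, fixed 398 → total 599.
  Any other capacity-feasible assignment to {W1, W2, W3} ships for at least 201.
Total demand is 45 and no other set of sites has combined capacity ≥ 45, so {W1, W2, W3} is the only feasible choice of open sites. Minimum: 599.

599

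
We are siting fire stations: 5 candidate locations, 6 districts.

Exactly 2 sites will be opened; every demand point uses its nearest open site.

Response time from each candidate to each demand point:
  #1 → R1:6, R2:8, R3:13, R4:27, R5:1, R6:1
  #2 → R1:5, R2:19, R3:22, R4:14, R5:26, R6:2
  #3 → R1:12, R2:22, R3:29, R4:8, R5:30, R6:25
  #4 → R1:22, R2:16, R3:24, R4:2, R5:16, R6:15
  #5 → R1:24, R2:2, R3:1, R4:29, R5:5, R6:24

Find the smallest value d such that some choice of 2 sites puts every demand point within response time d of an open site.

13

Open {#1, #3}.
  Farthest demand point is R3 at response time 13 (to #1); all others are ≤ 13.
With {#1, #4} the worst case is 13.
With {#1, #2} the worst case is 14.
No size-2 selection achieves below 13.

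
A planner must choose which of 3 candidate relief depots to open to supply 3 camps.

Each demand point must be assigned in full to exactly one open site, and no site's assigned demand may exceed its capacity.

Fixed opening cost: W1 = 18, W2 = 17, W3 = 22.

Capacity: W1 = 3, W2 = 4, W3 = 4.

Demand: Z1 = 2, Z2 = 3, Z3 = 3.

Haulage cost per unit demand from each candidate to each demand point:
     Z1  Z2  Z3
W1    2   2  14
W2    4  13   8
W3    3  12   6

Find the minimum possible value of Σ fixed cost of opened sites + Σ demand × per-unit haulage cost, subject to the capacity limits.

Open {W1, W2, W3}; cheapest assignment that respects the capacities:
  W1 (cap 3, load 3): Z2 — cost 3×2 = 6
  W2 (cap 4, load 2): Z1 — cost 2×4 = 8
  W3 (cap 4, load 3): Z3 — cost 3×6 = 18
  Shipping 32, fixed 57 → total 89.
  Any other capacity-feasible assignment to {W1, W2, W3} ships for at least 32.
Total demand is 8; every other set of sites either has combined capacity below 8 or cannot fit the demands without splitting one across sites, so {W1, W2, W3} is the only feasible choice of open sites. Minimum: 89.

89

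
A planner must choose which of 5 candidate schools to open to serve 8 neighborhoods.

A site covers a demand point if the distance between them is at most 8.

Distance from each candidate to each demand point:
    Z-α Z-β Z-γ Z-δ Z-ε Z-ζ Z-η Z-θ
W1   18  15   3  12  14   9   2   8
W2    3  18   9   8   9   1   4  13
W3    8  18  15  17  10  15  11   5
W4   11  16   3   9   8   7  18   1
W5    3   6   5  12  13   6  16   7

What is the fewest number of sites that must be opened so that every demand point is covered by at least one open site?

3

Coverage sets (demand points within 8 of each site):
  W1: {Z-γ, Z-η, Z-θ}
  W2: {Z-α, Z-δ, Z-ζ, Z-η}
  W3: {Z-α, Z-θ}
  W4: {Z-γ, Z-ε, Z-ζ, Z-θ}
  W5: {Z-α, Z-β, Z-γ, Z-ζ, Z-θ}
No 2 sites suffice: every size-2 union leaves at least one demand point uncovered.
But {W2, W4, W5} covers everything, so the minimum is 3.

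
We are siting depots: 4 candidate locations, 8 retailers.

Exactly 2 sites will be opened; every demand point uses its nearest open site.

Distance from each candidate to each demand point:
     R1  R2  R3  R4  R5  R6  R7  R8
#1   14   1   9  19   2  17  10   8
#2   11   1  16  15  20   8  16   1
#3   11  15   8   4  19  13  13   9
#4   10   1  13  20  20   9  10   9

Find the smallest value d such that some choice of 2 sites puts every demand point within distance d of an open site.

Open {#1, #3}.
  Farthest demand point is R6 at distance 13 (to #3); all others are ≤ 13.
With {#1, #2} the worst case is 15.
With {#1, #4} the worst case is 19.
No size-2 selection achieves below 13.

13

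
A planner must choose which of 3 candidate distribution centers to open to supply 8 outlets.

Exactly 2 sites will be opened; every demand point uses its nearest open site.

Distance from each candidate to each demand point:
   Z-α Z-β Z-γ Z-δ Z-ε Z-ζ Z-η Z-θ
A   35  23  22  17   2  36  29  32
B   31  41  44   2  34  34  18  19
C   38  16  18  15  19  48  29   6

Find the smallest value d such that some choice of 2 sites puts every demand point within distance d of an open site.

34

Open {A, B}.
  Farthest demand point is Z-ζ at distance 34 (to B); all others are ≤ 34.
With {B, C} the worst case is 34.
With {A, C} the worst case is 36.
No size-2 selection achieves below 34.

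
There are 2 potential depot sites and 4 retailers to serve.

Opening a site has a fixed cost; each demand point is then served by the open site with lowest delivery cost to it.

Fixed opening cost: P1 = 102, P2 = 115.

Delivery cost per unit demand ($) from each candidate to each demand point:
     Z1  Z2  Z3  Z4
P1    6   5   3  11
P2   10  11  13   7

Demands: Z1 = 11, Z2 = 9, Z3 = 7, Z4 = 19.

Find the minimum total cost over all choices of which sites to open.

443

Open {P1}: assign each demand point to its cheapest open site.
  Z1→P1 11×6=66, Z2→P1 9×5=45, Z3→P1 7×3=21, Z4→P1 19×11=209
  delivery cost 341, fixed 102 → total 443.
Compare {P1, P2}: delivery cost 265 + fixed 217 = 482.
Compare {P2}: delivery cost 433 + fixed 115 = 548.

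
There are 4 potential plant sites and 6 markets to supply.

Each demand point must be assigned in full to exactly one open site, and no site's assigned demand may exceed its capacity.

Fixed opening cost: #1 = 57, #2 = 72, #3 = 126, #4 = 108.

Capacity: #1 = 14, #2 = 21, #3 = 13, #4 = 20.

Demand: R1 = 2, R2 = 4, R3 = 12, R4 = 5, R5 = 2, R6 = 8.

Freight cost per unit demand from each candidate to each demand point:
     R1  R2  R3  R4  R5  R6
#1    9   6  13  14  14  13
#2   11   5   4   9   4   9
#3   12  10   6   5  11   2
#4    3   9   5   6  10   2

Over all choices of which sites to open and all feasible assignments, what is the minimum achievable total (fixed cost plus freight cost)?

308

Open {#2, #4}; cheapest assignment that respects the capacities:
  #2 (cap 21, load 18): R2, R3, R5 — cost 4×5 + 12×4 + 2×4 = 76
  #4 (cap 20, load 15): R1, R4, R6 — cost 2×3 + 5×6 + 8×2 = 52
  Shipping 128, fixed 180 → total 308.
  Any other capacity-feasible assignment to {#2, #4} ships for at least 128.
Compare {#2, #3}: its best feasible assignment gives total 337.
Compare {#1, #2, #4}: its best feasible assignment gives total 365.
Every other set of open sites that can feasibly serve all demand totals ≥ 337 even under its best assignment. Minimum: 308.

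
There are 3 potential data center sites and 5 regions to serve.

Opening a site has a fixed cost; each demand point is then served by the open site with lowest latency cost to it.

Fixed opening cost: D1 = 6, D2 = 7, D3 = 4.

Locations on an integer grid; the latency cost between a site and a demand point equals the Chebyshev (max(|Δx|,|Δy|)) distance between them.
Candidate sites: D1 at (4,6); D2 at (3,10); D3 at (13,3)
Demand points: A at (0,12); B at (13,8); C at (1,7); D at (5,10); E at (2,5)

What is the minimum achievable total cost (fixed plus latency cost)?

Open {D2, D3}: assign each demand point to its cheapest open site.
  A→D2 3, B→D3 5, C→D2 3, D→D2 2, E→D2 5
  latency cost 18, fixed 11 → total 29.
Compare {D1}: latency cost 24 + fixed 6 = 30.
Compare {D2}: latency cost 23 + fixed 7 = 30.
Compare {D1, D3}: latency cost 20 + fixed 10 = 30.
All other subsets cost ≥ 30. Minimum total cost: 29.

29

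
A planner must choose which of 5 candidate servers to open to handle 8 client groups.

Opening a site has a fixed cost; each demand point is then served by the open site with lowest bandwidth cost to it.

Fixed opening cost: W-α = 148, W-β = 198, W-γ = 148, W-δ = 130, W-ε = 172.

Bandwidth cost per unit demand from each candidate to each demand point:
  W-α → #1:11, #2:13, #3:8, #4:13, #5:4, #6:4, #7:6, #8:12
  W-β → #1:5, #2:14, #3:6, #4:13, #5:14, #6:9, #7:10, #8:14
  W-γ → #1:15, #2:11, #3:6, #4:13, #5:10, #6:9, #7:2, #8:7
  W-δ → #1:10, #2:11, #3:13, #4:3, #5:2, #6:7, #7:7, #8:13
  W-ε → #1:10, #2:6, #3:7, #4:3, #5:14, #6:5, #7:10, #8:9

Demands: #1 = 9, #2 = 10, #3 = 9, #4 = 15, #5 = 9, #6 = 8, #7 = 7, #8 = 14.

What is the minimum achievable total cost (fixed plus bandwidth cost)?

Open {W-γ, W-δ}: assign each demand point to its cheapest open site.
  #1→W-δ 9×10=90, #2→W-γ 10×11=110, #3→W-γ 9×6=54, #4→W-δ 15×3=45, #5→W-δ 9×2=18, #6→W-δ 8×7=56, #7→W-γ 7×2=14, #8→W-γ 14×7=98
  bandwidth cost 485, fixed 278 → total 763.
Compare {W-ε}: bandwidth cost 620 + fixed 172 = 792.
Compare {W-δ, W-ε}: bandwidth cost 491 + fixed 302 = 793.
Compare {W-δ}: bandwidth cost 667 + fixed 130 = 797.
All other subsets cost ≥ 792. Minimum total cost: 763.

763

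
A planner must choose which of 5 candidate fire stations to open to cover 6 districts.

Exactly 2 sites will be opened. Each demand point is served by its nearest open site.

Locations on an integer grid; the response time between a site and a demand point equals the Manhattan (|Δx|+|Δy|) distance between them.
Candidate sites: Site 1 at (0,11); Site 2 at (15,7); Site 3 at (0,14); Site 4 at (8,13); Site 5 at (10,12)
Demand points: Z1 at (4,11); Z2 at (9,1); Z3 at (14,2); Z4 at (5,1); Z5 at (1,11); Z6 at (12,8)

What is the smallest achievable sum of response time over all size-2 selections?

Open {Site 1, Site 2}.
  Z1→Site 1 4, Z2→Site 2 12, Z3→Site 2 6, Z4→Site 1 15, Z5→Site 1 1, Z6→Site 2 4  ⇒ total 42.
Compare {Site 2, Site 3}: total 49.
Compare {Site 1, Site 5}: total 52.
No size-2 selection does better; minimum is 42.

42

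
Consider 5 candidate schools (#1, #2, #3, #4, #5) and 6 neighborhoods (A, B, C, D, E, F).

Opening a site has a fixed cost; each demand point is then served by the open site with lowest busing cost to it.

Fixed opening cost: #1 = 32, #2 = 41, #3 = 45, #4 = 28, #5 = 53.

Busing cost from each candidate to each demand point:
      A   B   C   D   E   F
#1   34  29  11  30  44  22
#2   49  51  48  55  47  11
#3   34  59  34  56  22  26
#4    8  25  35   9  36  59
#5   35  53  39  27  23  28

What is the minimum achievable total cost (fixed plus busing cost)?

171

Open {#1, #4}: assign each demand point to its cheapest open site.
  A→#4 8, B→#4 25, C→#1 11, D→#4 9, E→#4 36, F→#1 22
  busing cost 111, fixed 60 → total 171.
Compare {#2, #4}: busing cost 124 + fixed 69 = 193.
Compare {#3, #4}: busing cost 124 + fixed 73 = 197.
Compare {#4}: busing cost 172 + fixed 28 = 200.
All other subsets cost ≥ 193. Minimum total cost: 171.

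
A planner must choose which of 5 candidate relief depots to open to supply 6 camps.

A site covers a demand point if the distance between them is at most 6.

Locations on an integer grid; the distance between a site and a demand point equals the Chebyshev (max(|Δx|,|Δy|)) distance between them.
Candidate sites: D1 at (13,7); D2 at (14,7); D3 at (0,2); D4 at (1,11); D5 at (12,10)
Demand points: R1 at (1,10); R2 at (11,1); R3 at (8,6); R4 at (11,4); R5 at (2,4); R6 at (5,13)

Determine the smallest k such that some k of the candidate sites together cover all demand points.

3

Coverage sets (demand points within 6 of each site):
  D1: {R2, R3, R4}
  D2: {R2, R3, R4}
  D3: {R5}
  D4: {R1, R6}
  D5: {R3, R4}
No 2 sites suffice: every size-2 union leaves at least one demand point uncovered.
But {D1, D3, D4} covers everything, so the minimum is 3.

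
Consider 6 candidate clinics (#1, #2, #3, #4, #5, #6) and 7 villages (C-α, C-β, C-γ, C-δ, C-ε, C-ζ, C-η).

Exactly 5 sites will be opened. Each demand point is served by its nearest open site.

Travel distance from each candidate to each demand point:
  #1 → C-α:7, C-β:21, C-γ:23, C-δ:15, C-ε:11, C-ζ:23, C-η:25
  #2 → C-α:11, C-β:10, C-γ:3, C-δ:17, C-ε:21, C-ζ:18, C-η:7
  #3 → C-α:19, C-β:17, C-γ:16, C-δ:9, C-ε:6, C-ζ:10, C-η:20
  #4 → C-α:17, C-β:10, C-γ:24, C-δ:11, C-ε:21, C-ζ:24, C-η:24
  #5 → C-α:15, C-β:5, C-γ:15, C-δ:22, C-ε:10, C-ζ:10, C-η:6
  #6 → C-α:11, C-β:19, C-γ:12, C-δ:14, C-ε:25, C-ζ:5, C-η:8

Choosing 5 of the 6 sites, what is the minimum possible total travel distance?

Open {#1, #2, #3, #5, #6}.
  C-α→#1 7, C-β→#5 5, C-γ→#2 3, C-δ→#3 9, C-ε→#3 6, C-ζ→#6 5, C-η→#5 6  ⇒ total 41.
Compare {#2, #3, #4, #5, #6}: total 45.
Compare {#1, #2, #3, #4, #5}: total 46.
No size-5 selection does better; minimum is 41.

41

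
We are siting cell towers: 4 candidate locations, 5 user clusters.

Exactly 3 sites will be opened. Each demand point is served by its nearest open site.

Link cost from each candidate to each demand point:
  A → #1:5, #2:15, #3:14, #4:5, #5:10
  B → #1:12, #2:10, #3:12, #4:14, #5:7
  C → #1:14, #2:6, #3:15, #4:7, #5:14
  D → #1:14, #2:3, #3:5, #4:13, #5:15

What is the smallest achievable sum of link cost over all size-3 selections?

25

Open {A, B, D}.
  #1→A 5, #2→D 3, #3→D 5, #4→A 5, #5→B 7  ⇒ total 25.
Compare {A, C, D}: total 28.
Compare {B, C, D}: total 34.
No size-3 selection does better; minimum is 25.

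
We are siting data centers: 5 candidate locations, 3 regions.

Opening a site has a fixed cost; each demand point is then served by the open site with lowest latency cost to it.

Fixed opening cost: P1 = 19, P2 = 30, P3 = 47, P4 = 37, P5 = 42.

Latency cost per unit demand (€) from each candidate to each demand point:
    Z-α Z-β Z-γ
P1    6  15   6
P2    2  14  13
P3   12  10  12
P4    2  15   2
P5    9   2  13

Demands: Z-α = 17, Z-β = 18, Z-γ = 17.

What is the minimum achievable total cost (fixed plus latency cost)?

Open {P4, P5}: assign each demand point to its cheapest open site.
  Z-α→P4 17×2=34, Z-β→P5 18×2=36, Z-γ→P4 17×2=34
  latency cost 104, fixed 79 → total 183.
Compare {P1, P4, P5}: latency cost 104 + fixed 98 = 202.
Compare {P2, P4, P5}: latency cost 104 + fixed 109 = 213.
Compare {P3, P4, P5}: latency cost 104 + fixed 126 = 230.
All other subsets cost ≥ 202. Minimum total cost: 183.

183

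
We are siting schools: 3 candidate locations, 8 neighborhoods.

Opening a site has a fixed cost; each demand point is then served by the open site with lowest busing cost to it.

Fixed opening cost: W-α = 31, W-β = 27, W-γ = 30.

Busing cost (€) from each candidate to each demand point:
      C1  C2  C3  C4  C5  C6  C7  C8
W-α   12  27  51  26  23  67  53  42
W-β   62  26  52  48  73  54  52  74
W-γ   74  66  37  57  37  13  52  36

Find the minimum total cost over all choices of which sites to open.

287

Open {W-α, W-γ}: assign each demand point to its cheapest open site.
  C1→W-α 12, C2→W-α 27, C3→W-γ 37, C4→W-α 26, C5→W-α 23, C6→W-γ 13, C7→W-γ 52, C8→W-γ 36
  busing cost 226, fixed 61 → total 287.
Compare {W-α, W-β, W-γ}: busing cost 225 + fixed 88 = 313.
Compare {W-α}: busing cost 301 + fixed 31 = 332.
Compare {W-α, W-β}: busing cost 286 + fixed 58 = 344.
All other subsets cost ≥ 313. Minimum total cost: 287.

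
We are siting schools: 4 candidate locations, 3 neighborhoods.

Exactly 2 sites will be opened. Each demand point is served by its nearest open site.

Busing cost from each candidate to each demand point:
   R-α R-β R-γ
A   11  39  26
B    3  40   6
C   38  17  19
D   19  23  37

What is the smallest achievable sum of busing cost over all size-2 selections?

Open {B, C}.
  R-α→B 3, R-β→C 17, R-γ→B 6  ⇒ total 26.
Compare {B, D}: total 32.
Compare {A, C}: total 47.
No size-2 selection does better; minimum is 26.

26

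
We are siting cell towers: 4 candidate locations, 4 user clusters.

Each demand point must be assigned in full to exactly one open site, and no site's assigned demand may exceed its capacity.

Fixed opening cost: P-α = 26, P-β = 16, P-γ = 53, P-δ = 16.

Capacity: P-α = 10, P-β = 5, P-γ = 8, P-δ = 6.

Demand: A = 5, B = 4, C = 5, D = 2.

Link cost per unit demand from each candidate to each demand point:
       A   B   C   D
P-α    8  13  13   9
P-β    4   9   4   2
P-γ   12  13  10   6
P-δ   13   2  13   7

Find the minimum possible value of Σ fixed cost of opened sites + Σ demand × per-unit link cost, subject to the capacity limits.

Open {P-α, P-β, P-δ}; cheapest assignment that respects the capacities:
  P-α (cap 10, load 5): A — cost 5×8 = 40
  P-β (cap 5, load 5): C — cost 5×4 = 20
  P-δ (cap 6, load 6): B, D — cost 4×2 + 2×7 = 22
  Shipping 82, fixed 58 → total 140.
  Any other capacity-feasible assignment to {P-α, P-β, P-δ} ships for at least 82.
Compare {P-α, P-δ}: its best feasible assignment gives total 169.
Compare {P-β, P-γ, P-δ}: its best feasible assignment gives total 175.
Every other set of open sites that can feasibly serve all demand totals ≥ 169 even under its best assignment. Minimum: 140.

140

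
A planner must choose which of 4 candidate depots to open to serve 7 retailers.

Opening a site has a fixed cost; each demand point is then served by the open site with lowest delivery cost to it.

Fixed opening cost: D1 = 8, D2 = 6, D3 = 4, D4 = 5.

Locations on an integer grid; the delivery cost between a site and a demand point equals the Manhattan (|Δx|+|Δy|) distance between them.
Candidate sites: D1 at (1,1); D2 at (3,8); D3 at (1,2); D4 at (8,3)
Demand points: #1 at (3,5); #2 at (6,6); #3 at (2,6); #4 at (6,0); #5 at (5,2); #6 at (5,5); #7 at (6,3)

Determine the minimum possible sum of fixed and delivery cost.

Open {D2, D4}: assign each demand point to its cheapest open site.
  #1→D2 3, #2→D2 5, #3→D2 3, #4→D4 5, #5→D4 4, #6→D2 5, #7→D4 2
  delivery cost 27, fixed 11 → total 38.
Compare {D3, D4}: delivery cost 31 + fixed 9 = 40.
Compare {D4}: delivery cost 37 + fixed 5 = 42.
Compare {D2, D3, D4}: delivery cost 27 + fixed 15 = 42.
All other subsets cost ≥ 40. Minimum total cost: 38.

38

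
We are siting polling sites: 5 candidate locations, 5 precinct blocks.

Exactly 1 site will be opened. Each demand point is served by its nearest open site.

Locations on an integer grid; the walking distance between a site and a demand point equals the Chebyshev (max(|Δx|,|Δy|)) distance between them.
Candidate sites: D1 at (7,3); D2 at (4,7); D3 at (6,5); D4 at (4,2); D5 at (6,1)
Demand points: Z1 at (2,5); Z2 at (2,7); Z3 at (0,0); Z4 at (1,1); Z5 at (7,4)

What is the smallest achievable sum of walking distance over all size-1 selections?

18

Open {D4}.
  Z1→D4 3, Z2→D4 5, Z3→D4 4, Z4→D4 3, Z5→D4 3  ⇒ total 18.
Compare {D2}: total 20.
Compare {D3}: total 20.
No size-1 selection does better; minimum is 18.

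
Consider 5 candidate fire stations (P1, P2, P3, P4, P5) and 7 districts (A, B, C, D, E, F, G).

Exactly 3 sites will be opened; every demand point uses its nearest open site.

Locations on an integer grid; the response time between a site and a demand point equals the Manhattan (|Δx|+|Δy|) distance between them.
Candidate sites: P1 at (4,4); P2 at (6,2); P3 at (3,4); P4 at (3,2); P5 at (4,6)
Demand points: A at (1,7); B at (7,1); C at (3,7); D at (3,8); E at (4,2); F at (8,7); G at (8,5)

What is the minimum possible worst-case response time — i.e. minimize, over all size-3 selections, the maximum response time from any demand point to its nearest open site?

5

Open {P1, P2, P5}.
  Farthest demand point is F at response time 5 (to P5); all others are ≤ 5.
With {P1, P4, P5} the worst case is 5.
With {P2, P3, P5} the worst case is 5.
No size-3 selection achieves below 5.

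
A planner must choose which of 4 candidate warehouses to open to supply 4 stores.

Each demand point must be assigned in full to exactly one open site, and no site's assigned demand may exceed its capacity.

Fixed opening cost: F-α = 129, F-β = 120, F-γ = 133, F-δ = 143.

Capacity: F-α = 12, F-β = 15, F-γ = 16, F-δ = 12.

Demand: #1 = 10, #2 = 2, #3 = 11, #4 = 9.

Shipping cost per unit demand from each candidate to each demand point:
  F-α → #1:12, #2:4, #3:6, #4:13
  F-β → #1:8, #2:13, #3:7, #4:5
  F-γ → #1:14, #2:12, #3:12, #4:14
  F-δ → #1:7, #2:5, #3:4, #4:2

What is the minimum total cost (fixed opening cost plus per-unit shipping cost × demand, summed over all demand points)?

566

Open {F-α, F-β, F-δ}; cheapest assignment that respects the capacities:
  F-α (cap 12, load 11): #3 — cost 11×6 = 66
  F-β (cap 15, load 10): #1 — cost 10×8 = 80
  F-δ (cap 12, load 11): #2, #4 — cost 2×5 + 9×2 = 28
  Shipping 174, fixed 392 → total 566.
  Any other capacity-feasible assignment to {F-α, F-β, F-δ} ships for at least 174.
Compare {F-β, F-γ, F-δ}: its best feasible assignment gives total 636.
Compare {F-α, F-γ, F-δ}: its best feasible assignment gives total 639.
Every other set of open sites that can feasibly serve all demand totals ≥ 636 even under its best assignment. Minimum: 566.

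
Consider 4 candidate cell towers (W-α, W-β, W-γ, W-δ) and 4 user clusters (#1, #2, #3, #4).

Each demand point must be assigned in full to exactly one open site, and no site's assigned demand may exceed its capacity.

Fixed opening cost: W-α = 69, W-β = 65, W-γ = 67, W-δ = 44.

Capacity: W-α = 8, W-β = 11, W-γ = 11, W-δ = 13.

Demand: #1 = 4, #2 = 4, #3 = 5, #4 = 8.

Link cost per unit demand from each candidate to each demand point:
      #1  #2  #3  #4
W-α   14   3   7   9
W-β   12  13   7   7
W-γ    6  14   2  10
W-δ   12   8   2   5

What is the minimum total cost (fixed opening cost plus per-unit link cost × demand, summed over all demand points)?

217

Open {W-γ, W-δ}; cheapest assignment that respects the capacities:
  W-γ (cap 11, load 9): #1, #3 — cost 4×6 + 5×2 = 34
  W-δ (cap 13, load 12): #2, #4 — cost 4×8 + 8×5 = 72
  Shipping 106, fixed 111 → total 217.
  Any other capacity-feasible assignment to {W-γ, W-δ} ships for at least 106.
Compare {W-α, W-δ}: its best feasible assignment gives total 231.
Compare {W-β, W-δ}: its best feasible assignment gives total 255.
Every other set of open sites that can feasibly serve all demand totals ≥ 231 even under its best assignment. Minimum: 217.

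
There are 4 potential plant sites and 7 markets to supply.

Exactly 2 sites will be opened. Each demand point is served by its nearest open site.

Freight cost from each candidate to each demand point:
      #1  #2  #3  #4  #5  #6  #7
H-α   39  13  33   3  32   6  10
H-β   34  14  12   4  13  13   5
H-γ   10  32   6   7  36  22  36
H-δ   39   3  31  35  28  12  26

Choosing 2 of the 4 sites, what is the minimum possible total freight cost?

Open {H-β, H-γ}.
  #1→H-γ 10, #2→H-β 14, #3→H-γ 6, #4→H-β 4, #5→H-β 13, #6→H-β 13, #7→H-β 5  ⇒ total 65.
Compare {H-α, H-γ}: total 80.
Compare {H-β, H-δ}: total 83.
No size-2 selection does better; minimum is 65.

65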